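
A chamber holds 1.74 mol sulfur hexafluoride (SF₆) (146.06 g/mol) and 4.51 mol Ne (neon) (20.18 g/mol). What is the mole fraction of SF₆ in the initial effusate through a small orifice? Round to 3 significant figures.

0.125

Effusion rate of each component ∝ n_i/√M_i (partial pressure × 1/√M).
So x_SF₆ in the escaping gas = (n_SF₆/√M_SF₆) / Σ(n_i/√M_i)
= (1.74/√146.06) / (1.74/√146.06 + 4.51/√20.18) = 0.1440/(0.1440 + 1.004) = 0.125.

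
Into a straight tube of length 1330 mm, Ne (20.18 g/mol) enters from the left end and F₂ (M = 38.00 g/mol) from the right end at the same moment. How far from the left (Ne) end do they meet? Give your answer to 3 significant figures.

769 mm

The fronts meet when d_Ne + d_F₂ = L with d_Ne/d_F₂ = √(M_F₂/M_Ne) (Graham's law). Here √(M_F₂/M_Ne) = √(38.00/20.18) = 1.372.
With d_Ne + d_F₂ = 1330 mm, d_F₂ = 1330/(1 + 1.372) = 560.7 mm.
d_Ne = 1330 − 560.7 = 769 mm.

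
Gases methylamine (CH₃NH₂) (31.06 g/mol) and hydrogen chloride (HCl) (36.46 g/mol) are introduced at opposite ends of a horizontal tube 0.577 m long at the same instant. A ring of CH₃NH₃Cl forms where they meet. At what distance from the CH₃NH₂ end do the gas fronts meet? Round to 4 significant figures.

0.3001 m

Graham's law gives d_CH₃NH₂/d_HCl = rate_CH₃NH₂/rate_HCl = √(M_HCl/M_CH₃NH₂) = √(36.46/31.06) = 1.083.
With d_CH₃NH₂ + d_HCl = 0.577 m, d_HCl = 0.577/(1 + 1.083) = 0.2769 m.
d_CH₃NH₂ = 0.577 − 0.2769 = 0.3001 m.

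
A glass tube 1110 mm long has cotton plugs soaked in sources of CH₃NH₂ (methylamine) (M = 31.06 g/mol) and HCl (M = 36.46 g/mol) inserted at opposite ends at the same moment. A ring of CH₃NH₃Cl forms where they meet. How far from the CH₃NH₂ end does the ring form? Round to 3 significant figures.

577 mm

Distances travelled in equal time are proportional to diffusion rates, so d_CH₃NH₂/d_HCl = √(M_HCl/M_CH₃NH₂) = √(36.46/31.06) = 1.083.
With d_CH₃NH₂ + d_HCl = 1110 mm, d_HCl = 1110/(1 + 1.083) = 532.8 mm.
d_CH₃NH₂ = 1110 − 532.8 = 577 mm.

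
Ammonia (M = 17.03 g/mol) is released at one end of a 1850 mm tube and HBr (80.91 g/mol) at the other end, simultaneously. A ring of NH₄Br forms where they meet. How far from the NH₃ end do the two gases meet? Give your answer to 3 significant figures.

1270 mm

In equal time, each gas travels a distance ∝ its rate ∝ 1/√M, so d_NH₃/d_HBr = √(M_HBr/M_NH₃) = √(80.91/17.03) = 2.180.
With d_NH₃ + d_HBr = 1850 mm, d_HBr = 1850/(1 + 2.180) = 581.8 mm.
d_NH₃ = 1850 − 581.8 = 1270 mm.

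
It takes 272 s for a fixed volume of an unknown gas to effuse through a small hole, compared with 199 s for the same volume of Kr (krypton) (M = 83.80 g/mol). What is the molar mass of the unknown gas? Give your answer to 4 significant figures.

Using Graham's law: t_X/t_Kr = √(M_X/M_Kr).
272/199 = 1.367 = √(M_X/83.80)
M_X = 83.80 × 1.367² = 83.80 × 1.868 = 156.6 g/mol

156.6 g/mol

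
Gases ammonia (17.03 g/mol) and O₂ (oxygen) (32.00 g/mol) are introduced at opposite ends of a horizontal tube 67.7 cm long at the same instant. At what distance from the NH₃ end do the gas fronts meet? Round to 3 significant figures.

39.1 cm

Distances travelled in equal time are proportional to diffusion rates, so d_NH₃/d_O₂ = √(M_O₂/M_NH₃) = √(32.00/17.03) = 1.371.
With d_NH₃ + d_O₂ = 67.7 cm, d_O₂ = 67.7/(1 + 1.371) = 28.56 cm.
d_NH₃ = 67.7 − 28.56 = 39.1 cm.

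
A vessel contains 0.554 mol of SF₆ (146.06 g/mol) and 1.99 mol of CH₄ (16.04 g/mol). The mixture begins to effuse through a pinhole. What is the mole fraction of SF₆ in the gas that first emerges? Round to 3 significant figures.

0.0845

Effusion rate of each component ∝ n_i/√M_i (partial pressure × 1/√M).
Mole fraction of SF₆ in the effusate = (n_SF₆/√M_SF₆) / (n_SF₆/√M_SF₆ + n_CH₄/√M_CH₄)
= (0.554/√146.06) / (0.554/√146.06 + 1.99/√16.04) = 0.04584/(0.04584 + 0.4969) = 0.0845.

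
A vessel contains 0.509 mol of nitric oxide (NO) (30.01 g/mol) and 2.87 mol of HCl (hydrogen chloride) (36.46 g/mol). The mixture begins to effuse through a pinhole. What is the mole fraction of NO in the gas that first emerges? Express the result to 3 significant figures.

The effusion rate of species i is ∝ p_i/√M_i ∝ n_i/√M_i.
x_NO(eff) = (n_NO/√M_NO) / (n_NO/√M_NO + n_HCl/√M_HCl)
= (0.509/√30.01) / (0.509/√30.01 + 2.87/√36.46) = 0.09291/(0.09291 + 0.4753) = 0.164.

0.164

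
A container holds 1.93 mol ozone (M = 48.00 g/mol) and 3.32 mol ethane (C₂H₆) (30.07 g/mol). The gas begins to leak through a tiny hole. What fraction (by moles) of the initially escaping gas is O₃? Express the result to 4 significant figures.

The effusion rate of species i is ∝ p_i/√M_i ∝ n_i/√M_i.
Mole fraction of O₃ in the effusate = (n_O₃/√M_O₃) / (n_O₃/√M_O₃ + n_C₂H₆/√M_C₂H₆)
= (1.93/√48.00) / (1.93/√48.00 + 3.32/√30.07) = 0.2786/(0.2786 + 0.6054) = 0.3151.

0.3151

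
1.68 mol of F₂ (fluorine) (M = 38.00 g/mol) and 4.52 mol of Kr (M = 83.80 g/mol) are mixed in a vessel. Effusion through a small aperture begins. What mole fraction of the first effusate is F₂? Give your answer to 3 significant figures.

0.356

Effusion rate of each component ∝ n_i/√M_i (partial pressure × 1/√M).
x_F₂(eff) = (n_F₂/√M_F₂) / (n_F₂/√M_F₂ + n_Kr/√M_Kr)
= (1.68/√38.00) / (1.68/√38.00 + 4.52/√83.80) = 0.2725/(0.2725 + 0.4938) = 0.356.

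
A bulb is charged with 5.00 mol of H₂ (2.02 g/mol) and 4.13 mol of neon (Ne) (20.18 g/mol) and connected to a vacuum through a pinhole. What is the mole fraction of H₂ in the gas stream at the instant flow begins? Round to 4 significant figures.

Each component's effusion rate ∝ (its partial pressure)·(1/√M) ∝ n_i/√M_i.
Mole fraction of H₂ in the effusate = (n_H₂/√M_H₂) / (n_H₂/√M_H₂ + n_Ne/√M_Ne)
= (5.00/√2.02) / (5.00/√2.02 + 4.13/√20.18) = 3.518/(3.518 + 0.9194) = 0.7928.

0.7928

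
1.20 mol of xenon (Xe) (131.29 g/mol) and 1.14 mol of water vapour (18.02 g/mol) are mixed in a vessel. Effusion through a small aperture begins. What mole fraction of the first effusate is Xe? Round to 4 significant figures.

0.2806

The effusion rate of species i is ∝ p_i/√M_i ∝ n_i/√M_i.
Mole fraction of Xe in the effusate = (n_Xe/√M_Xe) / (n_Xe/√M_Xe + n_H₂O/√M_H₂O)
= (1.20/√131.29) / (1.20/√131.29 + 1.14/√18.02) = 0.1047/(0.1047 + 0.2686) = 0.2806.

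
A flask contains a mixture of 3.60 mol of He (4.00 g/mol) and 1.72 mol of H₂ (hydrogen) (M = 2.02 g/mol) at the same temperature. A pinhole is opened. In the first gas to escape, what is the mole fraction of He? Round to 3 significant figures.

0.598

Each component's effusion rate ∝ (its partial pressure)·(1/√M) ∝ n_i/√M_i.
x_He(eff) = (n_He/√M_He) / (n_He/√M_He + n_H₂/√M_H₂)
= (3.60/√4.00) / (3.60/√4.00 + 1.72/√2.02) = 1.800/(1.800 + 1.210) = 0.598.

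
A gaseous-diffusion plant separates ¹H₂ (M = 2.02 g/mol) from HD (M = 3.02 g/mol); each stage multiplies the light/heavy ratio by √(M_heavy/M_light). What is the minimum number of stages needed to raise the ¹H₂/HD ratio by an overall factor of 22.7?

Per stage α = (3.02/2.02)^(1/2) = 1.49505^0.5, giving ln α = 0.2011.
Need α^N ≥ 22.7 ⇒ N ≥ ln(22.7) / ln α = 3.122 / 0.2011 = 15.53.
So at least 16 stages are needed.

16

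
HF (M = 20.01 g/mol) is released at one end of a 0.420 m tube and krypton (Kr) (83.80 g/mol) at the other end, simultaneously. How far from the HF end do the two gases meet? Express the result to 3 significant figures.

Distances travelled in equal time are proportional to diffusion rates, so d_HF/d_Kr = √(M_Kr/M_HF) = √(83.80/20.01) = 2.046.
With d_HF + d_Kr = 0.420 m, d_Kr = 0.420/(1 + 2.046) = 0.1379 m.
d_HF = 0.420 − 0.1379 = 0.282 m.

0.282 m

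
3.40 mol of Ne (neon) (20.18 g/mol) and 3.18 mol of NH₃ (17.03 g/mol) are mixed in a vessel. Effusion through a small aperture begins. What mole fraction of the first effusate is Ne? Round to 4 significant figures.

Rate_i ∝ x_i/√M_i (Graham's law weighted by mole fraction), so the effusate composition follows n_i/√M_i.
Mole fraction of Ne in the effusate = (n_Ne/√M_Ne) / (n_Ne/√M_Ne + n_NH₃/√M_NH₃)
= (3.40/√20.18) / (3.40/√20.18 + 3.18/√17.03) = 0.7569/(0.7569 + 0.7706) = 0.4955.

0.4955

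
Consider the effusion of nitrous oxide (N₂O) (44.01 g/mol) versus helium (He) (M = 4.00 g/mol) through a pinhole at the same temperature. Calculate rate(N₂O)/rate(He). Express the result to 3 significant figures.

Graham's law gives rate_N₂O/rate_He = √(M_He/M_N₂O) = √(4.00/44.01) = √0.09089 = 0.301.

0.301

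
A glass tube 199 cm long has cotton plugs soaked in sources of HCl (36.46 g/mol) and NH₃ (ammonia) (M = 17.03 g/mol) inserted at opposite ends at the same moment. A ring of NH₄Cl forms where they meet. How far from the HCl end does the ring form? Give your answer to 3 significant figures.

Distances travelled in equal time are proportional to diffusion rates, so d_HCl/d_NH₃ = √(M_NH₃/M_HCl) = √(17.03/36.46) = 0.6834.
With d_HCl + d_NH₃ = 199 cm, d_NH₃ = 199/(1 + 0.6834) = 118.2 cm.
d_HCl = 199 − 118.2 = 80.8 cm.

80.8 cm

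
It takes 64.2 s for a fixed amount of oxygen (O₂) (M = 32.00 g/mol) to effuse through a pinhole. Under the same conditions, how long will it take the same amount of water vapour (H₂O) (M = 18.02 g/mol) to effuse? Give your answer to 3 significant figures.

48.2 s

By Graham's law, t_H₂O/t_O₂ = √(M_H₂O/M_O₂) = √(18.02/32.00) = √0.5631 = 0.7504.
So the time for H₂O is 64.2 × 0.7504 = 48.2 s.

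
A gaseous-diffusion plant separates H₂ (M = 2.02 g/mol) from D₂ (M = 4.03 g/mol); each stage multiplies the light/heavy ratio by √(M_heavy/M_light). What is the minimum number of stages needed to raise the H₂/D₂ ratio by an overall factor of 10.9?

With α = √(4.03/2.02) per stage, ln α = ½ ln(1.99505) = 0.3453.
Need α^N ≥ 10.9 ⇒ N ≥ ln(10.9) / ln α = 2.389 / 0.3453 = 6.92.
So at least 7 stages are needed.

7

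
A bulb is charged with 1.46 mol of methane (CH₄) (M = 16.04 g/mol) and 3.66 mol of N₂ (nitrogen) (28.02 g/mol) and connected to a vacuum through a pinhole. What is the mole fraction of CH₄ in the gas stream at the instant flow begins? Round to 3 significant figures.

0.345

The effusion rate of species i is ∝ p_i/√M_i ∝ n_i/√M_i.
Mole fraction of CH₄ in the effusate = (n_CH₄/√M_CH₄) / (n_CH₄/√M_CH₄ + n_N₂/√M_N₂)
= (1.46/√16.04) / (1.46/√16.04 + 3.66/√28.02) = 0.3645/(0.3645 + 0.6914) = 0.345.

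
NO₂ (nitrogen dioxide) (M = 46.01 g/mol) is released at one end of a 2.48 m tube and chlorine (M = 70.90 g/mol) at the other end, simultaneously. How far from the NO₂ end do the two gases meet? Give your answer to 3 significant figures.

Distances travelled in equal time are proportional to diffusion rates, so d_NO₂/d_Cl₂ = √(M_Cl₂/M_NO₂) = √(70.90/46.01) = 1.241.
With d_NO₂ + d_Cl₂ = 2.48 m, d_Cl₂ = 2.48/(1 + 1.241) = 1.106 m.
d_NO₂ = 2.48 − 1.106 = 1.37 m.

1.37 m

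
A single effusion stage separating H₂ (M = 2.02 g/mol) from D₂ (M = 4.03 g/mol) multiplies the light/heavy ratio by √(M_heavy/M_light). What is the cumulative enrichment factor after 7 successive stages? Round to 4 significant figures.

11.22

The single-stage factor is √(M_heavy/M_light), so 7 stages give [√(4.03/2.02)]^7 = (4.03/2.02)^(7/2).
= 1.99505^(7/2) = 11.22.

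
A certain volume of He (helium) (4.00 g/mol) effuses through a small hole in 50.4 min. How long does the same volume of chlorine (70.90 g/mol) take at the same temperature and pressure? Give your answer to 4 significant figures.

Using Graham's law: t_Cl₂/t_He = √(M_Cl₂/M_He) = √(70.90/4.00) = √17.73 = 4.210.
So the time for Cl₂ is 50.4 × 4.210 = 212.2 min.

212.2 min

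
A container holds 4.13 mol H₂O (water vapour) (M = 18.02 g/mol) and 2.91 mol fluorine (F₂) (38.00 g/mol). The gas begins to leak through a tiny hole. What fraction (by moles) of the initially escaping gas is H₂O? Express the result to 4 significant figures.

0.6733

Effusion rate of each component ∝ n_i/√M_i (partial pressure × 1/√M).
x_H₂O(eff) = (n_H₂O/√M_H₂O) / (n_H₂O/√M_H₂O + n_F₂/√M_F₂)
= (4.13/√18.02) / (4.13/√18.02 + 2.91/√38.00) = 0.9729/(0.9729 + 0.4721) = 0.6733.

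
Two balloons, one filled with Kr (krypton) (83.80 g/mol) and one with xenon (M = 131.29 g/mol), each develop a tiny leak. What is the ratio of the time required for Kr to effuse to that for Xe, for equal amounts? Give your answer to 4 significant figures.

From Graham's law, t_Kr/t_Xe = √(M_Kr/M_Xe) = √(83.80/131.29) = √0.6383 = 0.7989.

0.7989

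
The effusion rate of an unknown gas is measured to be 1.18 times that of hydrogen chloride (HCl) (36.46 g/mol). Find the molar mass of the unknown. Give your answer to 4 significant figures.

Since effusion rate ∝ 1/√M, rate_X/rate_HCl = √(M_HCl/M_X).
1.18 = √(36.46/M_X)
M_X = 36.46 / 1.18² = 36.46 / 1.392 = 26.19 g/mol

26.19 g/mol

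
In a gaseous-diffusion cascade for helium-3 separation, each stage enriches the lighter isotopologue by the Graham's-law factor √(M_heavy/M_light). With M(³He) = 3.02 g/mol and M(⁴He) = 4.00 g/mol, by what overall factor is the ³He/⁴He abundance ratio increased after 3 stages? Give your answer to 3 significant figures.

Overall factor = α^3 with α = √(4.00/3.02), i.e. (4.00/3.02)^(3/2).
= 1.32450^(3/2) = 1.52.

1.52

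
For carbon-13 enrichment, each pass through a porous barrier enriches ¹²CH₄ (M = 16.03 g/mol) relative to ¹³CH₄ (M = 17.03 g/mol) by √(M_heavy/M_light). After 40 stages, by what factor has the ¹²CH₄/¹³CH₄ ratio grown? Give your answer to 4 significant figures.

The single-stage factor is √(M_heavy/M_light), so 40 stages give [√(17.03/16.03)]^40 = (17.03/16.03)^(40/2).
= 1.06238^20 = 3.354.

3.354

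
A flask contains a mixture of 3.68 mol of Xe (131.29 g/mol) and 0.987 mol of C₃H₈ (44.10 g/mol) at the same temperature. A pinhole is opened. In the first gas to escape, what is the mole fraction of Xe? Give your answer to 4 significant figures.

Each component's effusion rate ∝ (its partial pressure)·(1/√M) ∝ n_i/√M_i.
x_Xe(eff) = (n_Xe/√M_Xe) / (n_Xe/√M_Xe + n_C₃H₈/√M_C₃H₈)
= (3.68/√131.29) / (3.68/√131.29 + 0.987/√44.10) = 0.3212/(0.3212 + 0.1486) = 0.6836.

0.6836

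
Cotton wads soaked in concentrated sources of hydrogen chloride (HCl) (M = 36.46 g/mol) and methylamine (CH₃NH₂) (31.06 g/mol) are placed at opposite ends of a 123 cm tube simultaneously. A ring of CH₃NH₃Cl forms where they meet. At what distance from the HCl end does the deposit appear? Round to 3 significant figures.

59.0 cm

Distances travelled in equal time are proportional to diffusion rates, so d_HCl/d_CH₃NH₂ = √(M_CH₃NH₂/M_HCl) = √(31.06/36.46) = 0.9230.
With d_HCl + d_CH₃NH₂ = 123 cm, d_CH₃NH₂ = 123/(1 + 0.9230) = 63.96 cm.
d_HCl = 123 − 63.96 = 59.0 cm.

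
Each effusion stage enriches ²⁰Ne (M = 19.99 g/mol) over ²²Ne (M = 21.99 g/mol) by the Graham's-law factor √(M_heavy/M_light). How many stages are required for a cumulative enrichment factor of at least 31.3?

73

Single-stage factor α = √(21.99/19.99), so ln α = ½ ln(1.10005) = 0.04768.
Need α^N ≥ 31.3 ⇒ N ≥ ln(31.3) / ln α = 3.444 / 0.04768 = 72.23.
So at least 73 stages are needed.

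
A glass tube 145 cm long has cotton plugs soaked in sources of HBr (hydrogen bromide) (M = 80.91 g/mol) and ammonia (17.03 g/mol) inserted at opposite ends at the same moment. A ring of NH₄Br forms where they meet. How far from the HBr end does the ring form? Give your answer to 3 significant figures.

In equal time, each gas travels a distance ∝ its rate ∝ 1/√M, so d_HBr/d_NH₃ = √(M_NH₃/M_HBr) = √(17.03/80.91) = 0.4588.
With d_HBr + d_NH₃ = 145 cm, d_NH₃ = 145/(1 + 0.4588) = 99.40 cm.
d_HBr = 145 − 99.40 = 45.6 cm.

45.6 cm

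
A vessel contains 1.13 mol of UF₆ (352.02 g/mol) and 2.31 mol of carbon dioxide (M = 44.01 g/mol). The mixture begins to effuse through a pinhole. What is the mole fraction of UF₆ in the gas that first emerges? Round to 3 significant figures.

0.147

Effusion rate of each component ∝ n_i/√M_i (partial pressure × 1/√M).
x_UF₆(eff) = (n_UF₆/√M_UF₆) / (n_UF₆/√M_UF₆ + n_CO₂/√M_CO₂)
= (1.13/√352.02) / (1.13/√352.02 + 2.31/√44.01) = 0.06023/(0.06023 + 0.3482) = 0.147.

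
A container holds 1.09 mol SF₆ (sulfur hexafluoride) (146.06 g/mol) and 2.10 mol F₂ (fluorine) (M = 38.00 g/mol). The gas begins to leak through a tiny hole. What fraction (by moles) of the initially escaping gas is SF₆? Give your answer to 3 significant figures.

0.209

Effusion rate of each component ∝ n_i/√M_i (partial pressure × 1/√M).
So x_SF₆ in the escaping gas = (n_SF₆/√M_SF₆) / Σ(n_i/√M_i)
= (1.09/√146.06) / (1.09/√146.06 + 2.10/√38.00) = 0.09019/(0.09019 + 0.3407) = 0.209.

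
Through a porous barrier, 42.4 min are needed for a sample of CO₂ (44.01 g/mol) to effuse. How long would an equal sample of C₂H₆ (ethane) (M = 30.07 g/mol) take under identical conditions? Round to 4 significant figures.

35.05 min

Using Graham's law: t_C₂H₆/t_CO₂ = √(M_C₂H₆/M_CO₂) = √(30.07/44.01) = √0.6833 = 0.8266.
So the time for C₂H₆ is 42.4 × 0.8266 = 35.05 min.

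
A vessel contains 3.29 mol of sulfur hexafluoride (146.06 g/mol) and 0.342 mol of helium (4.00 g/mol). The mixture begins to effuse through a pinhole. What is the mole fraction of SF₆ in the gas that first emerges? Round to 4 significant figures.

0.6142

Effusion rate of each component ∝ n_i/√M_i (partial pressure × 1/√M).
x_SF₆(eff) = (n_SF₆/√M_SF₆) / (n_SF₆/√M_SF₆ + n_He/√M_He)
= (3.29/√146.06) / (3.29/√146.06 + 0.342/√4.00) = 0.2722/(0.2722 + 0.1710) = 0.6142.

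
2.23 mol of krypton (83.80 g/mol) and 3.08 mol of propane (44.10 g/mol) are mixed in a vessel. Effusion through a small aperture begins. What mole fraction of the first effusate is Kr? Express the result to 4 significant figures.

0.3444

Each component's effusion rate ∝ (its partial pressure)·(1/√M) ∝ n_i/√M_i.
Mole fraction of Kr in the effusate = (n_Kr/√M_Kr) / (n_Kr/√M_Kr + n_C₃H₈/√M_C₃H₈)
= (2.23/√83.80) / (2.23/√83.80 + 3.08/√44.10) = 0.2436/(0.2436 + 0.4638) = 0.3444.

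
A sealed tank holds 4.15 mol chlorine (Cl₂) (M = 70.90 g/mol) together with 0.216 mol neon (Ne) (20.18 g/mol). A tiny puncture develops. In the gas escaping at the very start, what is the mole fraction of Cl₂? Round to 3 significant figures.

The effusion rate of species i is ∝ p_i/√M_i ∝ n_i/√M_i.
Mole fraction of Cl₂ in the effusate = (n_Cl₂/√M_Cl₂) / (n_Cl₂/√M_Cl₂ + n_Ne/√M_Ne)
= (4.15/√70.90) / (4.15/√70.90 + 0.216/√20.18) = 0.4929/(0.4929 + 0.04808) = 0.911.

0.911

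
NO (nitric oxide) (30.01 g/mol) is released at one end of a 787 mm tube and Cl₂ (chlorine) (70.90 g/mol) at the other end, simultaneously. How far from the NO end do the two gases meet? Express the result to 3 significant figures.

Distances travelled in equal time are proportional to diffusion rates, so d_NO/d_Cl₂ = √(M_Cl₂/M_NO) = √(70.90/30.01) = 1.537.
With d_NO + d_Cl₂ = 787 mm, d_Cl₂ = 787/(1 + 1.537) = 310.2 mm.
d_NO = 787 − 310.2 = 477 mm.

477 mm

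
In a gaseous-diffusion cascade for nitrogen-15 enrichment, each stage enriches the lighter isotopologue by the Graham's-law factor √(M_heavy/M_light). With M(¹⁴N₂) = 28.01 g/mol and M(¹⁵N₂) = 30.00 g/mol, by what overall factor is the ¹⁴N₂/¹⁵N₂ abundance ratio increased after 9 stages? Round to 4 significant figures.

1.362

Each stage multiplies the ratio by α = √(30.00/28.01), so after 9 stages the overall factor is α^9 = (30.00/28.01)^(9/2).
= 1.07105^(9/2) = 1.362.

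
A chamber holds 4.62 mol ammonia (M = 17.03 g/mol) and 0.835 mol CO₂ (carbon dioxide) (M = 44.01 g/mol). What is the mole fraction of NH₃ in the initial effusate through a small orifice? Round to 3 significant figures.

Each component's effusion rate ∝ (its partial pressure)·(1/√M) ∝ n_i/√M_i.
Mole fraction of NH₃ in the effusate = (n_NH₃/√M_NH₃) / (n_NH₃/√M_NH₃ + n_CO₂/√M_CO₂)
= (4.62/√17.03) / (4.62/√17.03 + 0.835/√44.01) = 1.120/(1.120 + 0.1259) = 0.899.

0.899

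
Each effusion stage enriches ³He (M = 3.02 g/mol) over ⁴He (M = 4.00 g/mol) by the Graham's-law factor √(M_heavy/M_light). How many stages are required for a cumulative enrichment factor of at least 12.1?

Per stage α = (4.00/3.02)^(1/2) = 1.32450^0.5, giving ln α = 0.1405.
Need α^N ≥ 12.1 ⇒ N ≥ ln(12.1) / ln α = 2.493 / 0.1405 = 17.74.
So at least 18 stages are needed.

18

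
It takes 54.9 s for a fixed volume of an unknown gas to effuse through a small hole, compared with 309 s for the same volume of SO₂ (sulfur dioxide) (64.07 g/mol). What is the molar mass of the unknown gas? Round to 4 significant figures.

Graham's law gives t_X/t_SO₂ = √(M_X/M_SO₂).
54.9/309 = 0.1777 = √(M_X/64.07)
M_X = 64.07 × 0.1777² = 64.07 × 0.03157 = 2.022 g/mol

2.022 g/mol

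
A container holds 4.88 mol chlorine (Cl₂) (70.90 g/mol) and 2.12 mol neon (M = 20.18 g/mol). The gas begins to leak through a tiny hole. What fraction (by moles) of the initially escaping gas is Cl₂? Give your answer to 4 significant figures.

0.5512

Each component's effusion rate ∝ (its partial pressure)·(1/√M) ∝ n_i/√M_i.
x_Cl₂(eff) = (n_Cl₂/√M_Cl₂) / (n_Cl₂/√M_Cl₂ + n_Ne/√M_Ne)
= (4.88/√70.90) / (4.88/√70.90 + 2.12/√20.18) = 0.5796/(0.5796 + 0.4719) = 0.5512.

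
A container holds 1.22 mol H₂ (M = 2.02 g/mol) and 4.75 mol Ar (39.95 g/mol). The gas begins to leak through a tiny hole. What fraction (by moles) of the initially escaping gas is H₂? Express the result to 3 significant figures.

Rate_i ∝ x_i/√M_i (Graham's law weighted by mole fraction), so the effusate composition follows n_i/√M_i.
Mole fraction of H₂ in the effusate = (n_H₂/√M_H₂) / (n_H₂/√M_H₂ + n_Ar/√M_Ar)
= (1.22/√2.02) / (1.22/√2.02 + 4.75/√39.95) = 0.8584/(0.8584 + 0.7515) = 0.533.

0.533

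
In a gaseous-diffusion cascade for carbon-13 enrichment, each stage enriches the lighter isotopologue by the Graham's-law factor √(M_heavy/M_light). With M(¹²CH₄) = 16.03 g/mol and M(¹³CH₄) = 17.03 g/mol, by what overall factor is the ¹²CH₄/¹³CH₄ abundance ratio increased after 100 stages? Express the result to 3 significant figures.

20.6

Overall factor = α^100 with α = √(17.03/16.03), i.e. (17.03/16.03)^(100/2).
= 1.06238^50 = 20.6.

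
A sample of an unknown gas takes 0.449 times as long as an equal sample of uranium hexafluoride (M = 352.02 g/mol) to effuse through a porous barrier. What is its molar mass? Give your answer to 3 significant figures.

Using Graham's law: t_X/t_UF₆ = √(M_X/M_UF₆).
0.449 = √(M_X/352.02)
M_X = 352.02 × 0.449² = 352.02 × 0.2016 = 71.0 g/mol

71.0 g/mol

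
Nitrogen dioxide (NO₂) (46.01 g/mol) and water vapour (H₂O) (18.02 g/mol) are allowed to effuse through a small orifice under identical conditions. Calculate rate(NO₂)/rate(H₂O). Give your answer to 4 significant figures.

0.6258

Since effusion rate ∝ 1/√M, rate_NO₂/rate_H₂O = √(M_H₂O/M_NO₂) = √(18.02/46.01) = √0.3917 = 0.6258.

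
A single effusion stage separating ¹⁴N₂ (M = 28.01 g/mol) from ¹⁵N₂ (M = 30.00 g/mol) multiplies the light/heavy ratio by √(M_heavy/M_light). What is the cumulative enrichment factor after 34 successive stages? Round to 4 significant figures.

The single-stage factor is √(M_heavy/M_light), so 34 stages give [√(30.00/28.01)]^34 = (30.00/28.01)^(34/2).
= 1.07105^17 = 3.212.

3.212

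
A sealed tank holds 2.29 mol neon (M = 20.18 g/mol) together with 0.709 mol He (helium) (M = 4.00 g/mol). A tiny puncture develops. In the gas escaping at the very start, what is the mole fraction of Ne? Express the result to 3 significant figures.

0.590

The effusion rate of species i is ∝ p_i/√M_i ∝ n_i/√M_i.
x_Ne(eff) = (n_Ne/√M_Ne) / (n_Ne/√M_Ne + n_He/√M_He)
= (2.29/√20.18) / (2.29/√20.18 + 0.709/√4.00) = 0.5098/(0.5098 + 0.3545) = 0.590.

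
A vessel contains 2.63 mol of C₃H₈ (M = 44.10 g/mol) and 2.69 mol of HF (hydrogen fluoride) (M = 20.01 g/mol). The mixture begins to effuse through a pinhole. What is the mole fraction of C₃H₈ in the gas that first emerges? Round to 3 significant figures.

0.397

Each component's effusion rate ∝ (its partial pressure)·(1/√M) ∝ n_i/√M_i.
x_C₃H₈(eff) = (n_C₃H₈/√M_C₃H₈) / (n_C₃H₈/√M_C₃H₈ + n_HF/√M_HF)
= (2.63/√44.10) / (2.63/√44.10 + 2.69/√20.01) = 0.3960/(0.3960 + 0.6014) = 0.397.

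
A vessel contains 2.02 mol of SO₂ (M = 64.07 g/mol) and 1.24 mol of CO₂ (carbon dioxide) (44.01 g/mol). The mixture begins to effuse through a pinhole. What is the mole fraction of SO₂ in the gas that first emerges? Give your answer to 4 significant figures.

0.5745

Effusion rate of each component ∝ n_i/√M_i (partial pressure × 1/√M).
So x_SO₂ in the escaping gas = (n_SO₂/√M_SO₂) / Σ(n_i/√M_i)
= (2.02/√64.07) / (2.02/√64.07 + 1.24/√44.01) = 0.2524/(0.2524 + 0.1869) = 0.5745.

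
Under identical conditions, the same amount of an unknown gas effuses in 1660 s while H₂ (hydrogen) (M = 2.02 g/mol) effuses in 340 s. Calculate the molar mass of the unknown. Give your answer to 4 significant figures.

From Graham's law, t_X/t_H₂ = √(M_X/M_H₂).
1660/340 = 4.882 = √(M_X/2.02)
M_X = 2.02 × 4.882² = 2.02 × 23.84 = 48.15 g/mol

48.15 g/mol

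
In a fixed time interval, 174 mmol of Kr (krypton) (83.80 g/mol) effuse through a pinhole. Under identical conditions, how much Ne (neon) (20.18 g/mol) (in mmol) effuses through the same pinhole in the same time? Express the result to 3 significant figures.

355 mmol

By Graham's law, rate_Ne/rate_Kr = √(M_Kr/M_Ne) = √(83.80/20.18) = √4.153 = 2.038.
So the amount for Ne is 174 × 2.038 = 355 mmol.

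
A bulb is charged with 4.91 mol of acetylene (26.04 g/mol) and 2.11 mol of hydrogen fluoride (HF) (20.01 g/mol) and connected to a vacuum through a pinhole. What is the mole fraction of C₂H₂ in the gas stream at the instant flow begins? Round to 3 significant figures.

0.671

Effusion rate of each component ∝ n_i/√M_i (partial pressure × 1/√M).
So x_C₂H₂ in the escaping gas = (n_C₂H₂/√M_C₂H₂) / Σ(n_i/√M_i)
= (4.91/√26.04) / (4.91/√26.04 + 2.11/√20.01) = 0.9622/(0.9622 + 0.4717) = 0.671.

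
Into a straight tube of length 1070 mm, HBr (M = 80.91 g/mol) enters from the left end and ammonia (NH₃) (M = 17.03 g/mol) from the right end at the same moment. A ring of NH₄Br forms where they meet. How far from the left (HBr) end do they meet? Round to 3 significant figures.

Distances travelled in equal time are proportional to diffusion rates, so d_HBr/d_NH₃ = √(M_NH₃/M_HBr) = √(17.03/80.91) = 0.4588.
With d_HBr + d_NH₃ = 1070 mm, d_NH₃ = 1070/(1 + 0.4588) = 733.5 mm.
d_HBr = 1070 − 733.5 = 337 mm.

337 mm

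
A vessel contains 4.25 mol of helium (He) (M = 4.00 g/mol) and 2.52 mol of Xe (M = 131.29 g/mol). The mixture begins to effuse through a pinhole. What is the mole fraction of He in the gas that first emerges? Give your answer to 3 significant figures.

Each component's effusion rate ∝ (its partial pressure)·(1/√M) ∝ n_i/√M_i.
x_He(eff) = (n_He/√M_He) / (n_He/√M_He + n_Xe/√M_Xe)
= (4.25/√4.00) / (4.25/√4.00 + 2.52/√131.29) = 2.125/(2.125 + 0.2199) = 0.906.

0.906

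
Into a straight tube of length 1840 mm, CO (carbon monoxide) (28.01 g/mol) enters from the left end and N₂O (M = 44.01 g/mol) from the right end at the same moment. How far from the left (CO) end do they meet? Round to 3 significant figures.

Distances travelled in equal time are proportional to diffusion rates, so d_CO/d_N₂O = √(M_N₂O/M_CO) = √(44.01/28.01) = 1.253.
With d_CO + d_N₂O = 1840 mm, d_N₂O = 1840/(1 + 1.253) = 816.5 mm.
d_CO = 1840 − 816.5 = 1020 mm.

1020 mm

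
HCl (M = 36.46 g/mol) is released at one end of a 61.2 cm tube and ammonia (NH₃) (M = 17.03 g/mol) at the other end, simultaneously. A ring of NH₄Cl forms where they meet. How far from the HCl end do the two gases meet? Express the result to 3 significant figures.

In equal time, each gas travels a distance ∝ its rate ∝ 1/√M, so d_HCl/d_NH₃ = √(M_NH₃/M_HCl) = √(17.03/36.46) = 0.6834.
With d_HCl + d_NH₃ = 61.2 cm, d_NH₃ = 61.2/(1 + 0.6834) = 36.35 cm.
d_HCl = 61.2 − 36.35 = 24.8 cm.

24.8 cm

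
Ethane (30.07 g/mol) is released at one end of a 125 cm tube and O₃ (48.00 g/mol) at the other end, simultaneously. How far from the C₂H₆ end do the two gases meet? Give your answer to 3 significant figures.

Distances travelled in equal time are proportional to diffusion rates, so d_C₂H₆/d_O₃ = √(M_O₃/M_C₂H₆) = √(48.00/30.07) = 1.263.
With d_C₂H₆ + d_O₃ = 125 cm, d_O₃ = 125/(1 + 1.263) = 55.23 cm.
d_C₂H₆ = 125 − 55.23 = 69.8 cm.

69.8 cm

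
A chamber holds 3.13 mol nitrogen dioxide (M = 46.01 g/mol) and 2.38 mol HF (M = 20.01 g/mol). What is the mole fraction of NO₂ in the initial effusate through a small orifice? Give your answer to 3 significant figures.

The effusion rate of species i is ∝ p_i/√M_i ∝ n_i/√M_i.
x_NO₂(eff) = (n_NO₂/√M_NO₂) / (n_NO₂/√M_NO₂ + n_HF/√M_HF)
= (3.13/√46.01) / (3.13/√46.01 + 2.38/√20.01) = 0.4614/(0.4614 + 0.5321) = 0.464.

0.464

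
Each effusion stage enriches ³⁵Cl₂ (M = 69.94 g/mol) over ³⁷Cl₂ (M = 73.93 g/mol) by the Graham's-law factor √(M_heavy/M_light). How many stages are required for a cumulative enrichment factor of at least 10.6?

86

With α = √(73.93/69.94) per stage, ln α = ½ ln(1.05705) = 0.02774.
Need α^N ≥ 10.6 ⇒ N ≥ ln(10.6) / ln α = 2.361 / 0.02774 = 85.11.
Rounding up, N = 86 stages.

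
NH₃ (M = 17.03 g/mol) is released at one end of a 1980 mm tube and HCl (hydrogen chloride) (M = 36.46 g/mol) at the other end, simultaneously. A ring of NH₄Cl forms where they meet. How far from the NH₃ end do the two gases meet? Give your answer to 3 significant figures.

1180 mm

Distances travelled in equal time are proportional to diffusion rates, so d_NH₃/d_HCl = √(M_HCl/M_NH₃) = √(36.46/17.03) = 1.463.
With d_NH₃ + d_HCl = 1980 mm, d_HCl = 1980/(1 + 1.463) = 803.8 mm.
d_NH₃ = 1980 − 803.8 = 1180 mm.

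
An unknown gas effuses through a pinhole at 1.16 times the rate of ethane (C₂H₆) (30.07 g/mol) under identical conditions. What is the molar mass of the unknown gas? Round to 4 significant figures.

From Graham's law, rate_X/rate_C₂H₆ = √(M_C₂H₆/M_X).
1.16 = √(30.07/M_X)
M_X = 30.07 / 1.16² = 30.07 / 1.346 = 22.35 g/mol

22.35 g/mol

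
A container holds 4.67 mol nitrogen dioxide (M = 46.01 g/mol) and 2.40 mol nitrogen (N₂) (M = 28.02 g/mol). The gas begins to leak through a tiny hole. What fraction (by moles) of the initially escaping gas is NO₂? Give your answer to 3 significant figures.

0.603

Effusion rate of each component ∝ n_i/√M_i (partial pressure × 1/√M).
Mole fraction of NO₂ in the effusate = (n_NO₂/√M_NO₂) / (n_NO₂/√M_NO₂ + n_N₂/√M_N₂)
= (4.67/√46.01) / (4.67/√46.01 + 2.40/√28.02) = 0.6885/(0.6885 + 0.4534) = 0.603.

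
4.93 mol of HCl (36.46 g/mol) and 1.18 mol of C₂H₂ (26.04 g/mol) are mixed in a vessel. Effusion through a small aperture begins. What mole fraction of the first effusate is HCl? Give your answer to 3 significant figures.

Effusion rate of each component ∝ n_i/√M_i (partial pressure × 1/√M).
x_HCl(eff) = (n_HCl/√M_HCl) / (n_HCl/√M_HCl + n_C₂H₂/√M_C₂H₂)
= (4.93/√36.46) / (4.93/√36.46 + 1.18/√26.04) = 0.8165/(0.8165 + 0.2312) = 0.779.

0.779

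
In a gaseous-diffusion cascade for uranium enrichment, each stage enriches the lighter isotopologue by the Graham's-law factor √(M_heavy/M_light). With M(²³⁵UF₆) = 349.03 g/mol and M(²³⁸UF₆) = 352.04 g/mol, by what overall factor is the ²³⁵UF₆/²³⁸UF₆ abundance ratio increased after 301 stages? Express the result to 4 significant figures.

The single-stage factor is √(M_heavy/M_light), so 301 stages give [√(352.04/349.03)]^301 = (352.04/349.03)^(301/2).
= 1.00862^(301/2) = 3.641.

3.641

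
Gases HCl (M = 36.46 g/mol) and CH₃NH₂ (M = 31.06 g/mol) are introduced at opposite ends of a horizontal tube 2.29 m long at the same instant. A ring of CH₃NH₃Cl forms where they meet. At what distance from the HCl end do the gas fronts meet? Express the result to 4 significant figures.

Distances travelled in equal time are proportional to diffusion rates, so d_HCl/d_CH₃NH₂ = √(M_CH₃NH₂/M_HCl) = √(31.06/36.46) = 0.9230.
With d_HCl + d_CH₃NH₂ = 2.29 m, d_CH₃NH₂ = 2.29/(1 + 0.9230) = 1.191 m.
d_HCl = 2.29 − 1.191 = 1.099 m.

1.099 m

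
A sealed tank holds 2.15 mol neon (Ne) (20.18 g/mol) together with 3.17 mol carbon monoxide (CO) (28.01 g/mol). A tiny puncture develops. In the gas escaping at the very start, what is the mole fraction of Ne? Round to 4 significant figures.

Effusion rate of each component ∝ n_i/√M_i (partial pressure × 1/√M).
Mole fraction of Ne in the effusate = (n_Ne/√M_Ne) / (n_Ne/√M_Ne + n_CO/√M_CO)
= (2.15/√20.18) / (2.15/√20.18 + 3.17/√28.01) = 0.4786/(0.4786 + 0.5990) = 0.4442.

0.4442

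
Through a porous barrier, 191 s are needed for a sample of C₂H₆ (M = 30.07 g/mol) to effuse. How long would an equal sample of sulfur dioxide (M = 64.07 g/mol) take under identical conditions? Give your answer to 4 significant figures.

By Graham's law, t_SO₂/t_C₂H₆ = √(M_SO₂/M_C₂H₆) = √(64.07/30.07) = √2.131 = 1.460.
So the time for SO₂ is 191 × 1.460 = 278.8 s.

278.8 s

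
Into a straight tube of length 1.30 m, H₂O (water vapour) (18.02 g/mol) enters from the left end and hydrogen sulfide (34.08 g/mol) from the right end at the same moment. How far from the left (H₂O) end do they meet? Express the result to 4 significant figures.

Distances travelled in equal time are proportional to diffusion rates, so d_H₂O/d_H₂S = √(M_H₂S/M_H₂O) = √(34.08/18.02) = 1.375.
With d_H₂O + d_H₂S = 1.30 m, d_H₂S = 1.30/(1 + 1.375) = 0.5473 m.
d_H₂O = 1.30 − 0.5473 = 0.7527 m.

0.7527 m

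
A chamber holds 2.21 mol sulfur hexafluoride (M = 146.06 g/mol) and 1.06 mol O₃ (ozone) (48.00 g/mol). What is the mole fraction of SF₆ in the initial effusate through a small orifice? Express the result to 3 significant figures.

Effusion rate of each component ∝ n_i/√M_i (partial pressure × 1/√M).
x_SF₆(eff) = (n_SF₆/√M_SF₆) / (n_SF₆/√M_SF₆ + n_O₃/√M_O₃)
= (2.21/√146.06) / (2.21/√146.06 + 1.06/√48.00) = 0.1829/(0.1829 + 0.1530) = 0.544.

0.544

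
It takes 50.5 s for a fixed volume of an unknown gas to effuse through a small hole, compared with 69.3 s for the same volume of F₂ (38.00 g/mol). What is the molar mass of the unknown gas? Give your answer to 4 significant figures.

20.18 g/mol

Since effusion rate ∝ 1/√M, t_X/t_F₂ = √(M_X/M_F₂).
50.5/69.3 = 0.7287 = √(M_X/38.00)
M_X = 38.00 × 0.7287² = 38.00 × 0.5310 = 20.18 g/mol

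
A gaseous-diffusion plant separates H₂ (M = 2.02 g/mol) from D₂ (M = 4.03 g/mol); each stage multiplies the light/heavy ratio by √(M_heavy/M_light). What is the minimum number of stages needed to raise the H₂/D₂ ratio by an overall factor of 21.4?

Single-stage factor α = √(4.03/2.02), so ln α = ½ ln(1.99505) = 0.3453.
Need α^N ≥ 21.4 ⇒ N ≥ ln(21.4) / ln α = 3.063 / 0.3453 = 8.87.
So at least 9 stages are needed.

9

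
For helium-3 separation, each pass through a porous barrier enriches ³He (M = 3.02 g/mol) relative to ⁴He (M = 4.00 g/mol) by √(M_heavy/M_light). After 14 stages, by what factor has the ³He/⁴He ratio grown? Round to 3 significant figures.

Each stage multiplies the ratio by α = √(4.00/3.02), so after 14 stages the overall factor is α^14 = (4.00/3.02)^(14/2).
= 1.32450^7 = 7.15.

7.15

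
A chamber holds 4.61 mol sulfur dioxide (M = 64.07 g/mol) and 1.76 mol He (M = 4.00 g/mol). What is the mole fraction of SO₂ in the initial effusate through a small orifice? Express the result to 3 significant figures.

Effusion rate of each component ∝ n_i/√M_i (partial pressure × 1/√M).
x_SO₂(eff) = (n_SO₂/√M_SO₂) / (n_SO₂/√M_SO₂ + n_He/√M_He)
= (4.61/√64.07) / (4.61/√64.07 + 1.76/√4.00) = 0.5759/(0.5759 + 0.8800) = 0.396.

0.396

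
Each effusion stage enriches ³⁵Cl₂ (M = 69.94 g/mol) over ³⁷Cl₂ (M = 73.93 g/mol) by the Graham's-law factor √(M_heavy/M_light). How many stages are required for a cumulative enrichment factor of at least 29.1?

With α = √(73.93/69.94) per stage, ln α = ½ ln(1.05705) = 0.02774.
Need α^N ≥ 29.1 ⇒ N ≥ ln(29.1) / ln α = 3.371 / 0.02774 = 121.51.
Minimum whole number of stages: N = 122.

122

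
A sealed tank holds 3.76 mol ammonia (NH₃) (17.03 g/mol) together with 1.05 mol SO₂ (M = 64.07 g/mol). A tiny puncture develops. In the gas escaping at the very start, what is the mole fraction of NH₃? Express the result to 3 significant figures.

0.874

Rate_i ∝ x_i/√M_i (Graham's law weighted by mole fraction), so the effusate composition follows n_i/√M_i.
Mole fraction of NH₃ in the effusate = (n_NH₃/√M_NH₃) / (n_NH₃/√M_NH₃ + n_SO₂/√M_SO₂)
= (3.76/√17.03) / (3.76/√17.03 + 1.05/√64.07) = 0.9111/(0.9111 + 0.1312) = 0.874.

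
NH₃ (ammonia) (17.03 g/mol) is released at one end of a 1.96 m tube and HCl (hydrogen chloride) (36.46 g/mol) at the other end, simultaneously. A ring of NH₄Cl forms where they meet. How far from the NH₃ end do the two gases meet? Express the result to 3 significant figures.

1.16 m

Graham's law gives d_NH₃/d_HCl = rate_NH₃/rate_HCl = √(M_HCl/M_NH₃) = √(36.46/17.03) = 1.463.
With d_NH₃ + d_HCl = 1.96 m, d_HCl = 1.96/(1 + 1.463) = 0.7957 m.
d_NH₃ = 1.96 − 0.7957 = 1.16 m.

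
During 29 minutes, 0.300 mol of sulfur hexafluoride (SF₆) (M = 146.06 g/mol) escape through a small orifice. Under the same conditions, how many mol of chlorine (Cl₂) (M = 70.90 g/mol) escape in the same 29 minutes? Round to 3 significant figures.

Using Graham's law: rate_Cl₂/rate_SF₆ = √(M_SF₆/M_Cl₂) = √(146.06/70.90) = √2.060 = 1.435.
So the amount for Cl₂ is 0.300 × 1.435 = 0.431 mol.

0.431 mol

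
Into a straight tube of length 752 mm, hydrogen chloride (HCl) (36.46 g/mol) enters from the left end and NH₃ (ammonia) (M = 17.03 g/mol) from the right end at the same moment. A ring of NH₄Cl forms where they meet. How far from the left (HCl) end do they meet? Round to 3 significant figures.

Distances travelled in equal time are proportional to diffusion rates, so d_HCl/d_NH₃ = √(M_NH₃/M_HCl) = √(17.03/36.46) = 0.6834.
With d_HCl + d_NH₃ = 752 mm, d_NH₃ = 752/(1 + 0.6834) = 446.7 mm.
d_HCl = 752 − 446.7 = 305 mm.

305 mm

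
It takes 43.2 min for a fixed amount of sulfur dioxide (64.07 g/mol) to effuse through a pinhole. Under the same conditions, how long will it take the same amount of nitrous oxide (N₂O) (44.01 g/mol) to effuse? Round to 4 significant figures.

35.80 min

By Graham's law, t_N₂O/t_SO₂ = √(M_N₂O/M_SO₂) = √(44.01/64.07) = √0.6869 = 0.8288.
So the time for N₂O is 43.2 × 0.8288 = 35.80 min.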